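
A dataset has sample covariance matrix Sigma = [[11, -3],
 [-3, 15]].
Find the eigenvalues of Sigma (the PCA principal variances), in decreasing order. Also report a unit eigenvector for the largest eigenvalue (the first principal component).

Step 1 — characteristic polynomial of 2×2 Sigma:
  det(Sigma - λI) = λ² - trace · λ + det = 0.
  trace = 11 + 15 = 26, det = 11·15 - (-3)² = 156.
Step 2 — discriminant:
  Δ = trace² - 4·det = 676 - 624 = 52.
Step 3 — eigenvalues:
  λ = (trace ± √Δ)/2 = (26 ± 7.2111)/2,
  λ_1 = 16.6056,  λ_2 = 9.3944.

Step 4 — unit eigenvector for λ_1: solve (Sigma - λ_1 I)v = 0. First row:
  (11 - 16.6056)·v_x + (-3)·v_y = 0, i.e. (-5.6056)·v_x + (-3)·v_y = 0,
  so v ∝ (b, λ_1 - a) = (-3, 5.6056); multiply by -1 so the first entry is positive: u = (3, -5.6056).
  ||u|| = √((3)² + (-5.6056)²) = √(40.4222) ≈ 6.3578,
  v_1 = u/||u|| ≈ (0.4719, -0.8817) (||v_1|| = 1).

λ_1 = 16.6056,  λ_2 = 9.3944;  v_1 ≈ (0.4719, -0.8817)


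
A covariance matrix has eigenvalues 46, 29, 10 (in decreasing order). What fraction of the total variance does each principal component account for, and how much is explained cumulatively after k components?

Step 1 — total variance = trace(Sigma) = Σ λ_i = 46 + 29 + 10 = 85.

Step 2 — fraction explained by component i = λ_i / Σ λ:
  PC1: 46/85 = 0.5412
  PC2: 29/85 = 0.3412
  PC3: 10/85 = 0.1176

Step 3 — cumulative fraction after k components = (λ_1 + ... + λ_k) / Σ λ:
  k = 1: 46/85 = 0.5412
  k = 2: (46 + 29)/85 = 75/85 = 0.8824
  k = 3: (46 + 29 + 10)/85 = 85/85 = 1

Summary (fraction, with percent):

explained: PC1 0.5412 (54.12%), PC2 0.3412 (34.12%), PC3 0.1176 (11.76%);  cumulative: 0.5412, 0.8824, 1


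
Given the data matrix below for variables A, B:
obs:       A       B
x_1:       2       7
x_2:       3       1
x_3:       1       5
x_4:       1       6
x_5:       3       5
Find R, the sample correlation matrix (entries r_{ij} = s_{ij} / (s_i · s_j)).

Step 1 — column means:
  mean(A) = (2 + 3 + 1 + 1 + 3) / 5 = 10/5 = 2
  mean(B) = (7 + 1 + 5 + 6 + 5) / 5 = 24/5 = 4.8

Step 2 — sample variances and covariances s[i,j] = (1/(n-1)) · Σ_k (x_{k,i} - mean_i) · (x_{k,j} - mean_j), with n-1 = 4:
  s[A,A] = ((0)·(0) + (1)·(1) + (-1)·(-1) + (-1)·(-1) + (1)·(1)) / 4 = 4/4 = 1
  s[A,B] = ((0)·(2.2) + (1)·(-3.8) + (-1)·(0.2) + (-1)·(1.2) + (1)·(0.2)) / 4 = -5/4 = -1.25
  s[B,B] = ((2.2)·(2.2) + (-3.8)·(-3.8) + (0.2)·(0.2) + (1.2)·(1.2) + (0.2)·(0.2)) / 4 = 20.8/4 = 5.2
  Sample standard deviations s_i = √(s[i,i]):
  s(A) = √(1) = 1
  s(B) = √(5.2) = 2.2804

Step 3 — r_{ij} = s_{ij} / (s_i · s_j):
  r[A,A] = 1 (diagonal).
  r[A,B] = -1.25 / (1 · 2.2804) = -1.25 / 2.2804 = -0.5482
  r[B,B] = 1 (diagonal).

R is symmetric with unit diagonal. Assembling:

R = [[1, -0.5482],
 [-0.5482, 1]]


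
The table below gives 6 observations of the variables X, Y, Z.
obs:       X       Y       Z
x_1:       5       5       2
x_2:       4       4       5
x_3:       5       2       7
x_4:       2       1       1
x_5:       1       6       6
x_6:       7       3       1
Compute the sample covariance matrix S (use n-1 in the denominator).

Step 1 — column means:
  mean(X) = (5 + 4 + 5 + 2 + 1 + 7) / 6 = 24/6 = 4
  mean(Y) = (5 + 4 + 2 + 1 + 6 + 3) / 6 = 21/6 = 3.5
  mean(Z) = (2 + 5 + 7 + 1 + 6 + 1) / 6 = 22/6 = 3.6667

Step 2 — sample covariance S[i,j] = (1/(n-1)) · Σ_k (x_{k,i} - mean_i) · (x_{k,j} - mean_j), with n-1 = 5.
  S[X,X] = ((1)·(1) + (0)·(0) + (1)·(1) + (-2)·(-2) + (-3)·(-3) + (3)·(3)) / 5 = 24/5 = 4.8
  S[X,Y] = ((1)·(1.5) + (0)·(0.5) + (1)·(-1.5) + (-2)·(-2.5) + (-3)·(2.5) + (3)·(-0.5)) / 5 = -4/5 = -0.8
  S[X,Z] = ((1)·(-1.6667) + (0)·(1.3333) + (1)·(3.3333) + (-2)·(-2.6667) + (-3)·(2.3333) + (3)·(-2.6667)) / 5 = -8/5 = -1.6
  S[Y,Y] = ((1.5)·(1.5) + (0.5)·(0.5) + (-1.5)·(-1.5) + (-2.5)·(-2.5) + (2.5)·(2.5) + (-0.5)·(-0.5)) / 5 = 17.5/5 = 3.5
  S[Y,Z] = ((1.5)·(-1.6667) + (0.5)·(1.3333) + (-1.5)·(3.3333) + (-2.5)·(-2.6667) + (2.5)·(2.3333) + (-0.5)·(-2.6667)) / 5 = 7/5 = 1.4
  S[Z,Z] = ((-1.6667)·(-1.6667) + (1.3333)·(1.3333) + (3.3333)·(3.3333) + (-2.6667)·(-2.6667) + (2.3333)·(2.3333) + (-2.6667)·(-2.6667)) / 5 = 35.3333/5 = 7.0667

S is symmetric (S[j,i] = S[i,j]). Assembling:

S = [[4.8, -0.8, -1.6],
 [-0.8, 3.5, 1.4],
 [-1.6, 1.4, 7.0667]]


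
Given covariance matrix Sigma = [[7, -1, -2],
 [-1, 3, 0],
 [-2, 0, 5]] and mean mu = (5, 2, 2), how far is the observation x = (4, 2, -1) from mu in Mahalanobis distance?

Step 1 — centre the observation: (x - mu) = (-1, 0, -3).

Step 2 — invert Sigma (cofactor / det for 3×3, or solve directly):
  Sigma^{-1} = [[0.1705, 0.0568, 0.0682],
 [0.0568, 0.3523, 0.0227],
 [0.0682, 0.0227, 0.2273]].

Step 3 — form the quadratic (x - mu)^T · Sigma^{-1} · (x - mu):
  Sigma^{-1} · (x - mu) = (-0.375, -0.125, -0.75).
  (x - mu)^T · [Sigma^{-1} · (x - mu)] = (-1)·(-0.375) + (0)·(-0.125) + (-3)·(-0.75) = 2.625.

Step 4 — take square root: d = √(2.625) ≈ 1.6202.

d(x, mu) = √(2.625) ≈ 1.6202


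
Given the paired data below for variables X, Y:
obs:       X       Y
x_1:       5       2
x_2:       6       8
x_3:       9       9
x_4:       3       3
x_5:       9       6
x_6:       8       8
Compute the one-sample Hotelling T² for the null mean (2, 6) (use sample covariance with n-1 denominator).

Step 1 — sample mean vector:
  mean(X) = (5 + 6 + 9 + 3 + 9 + 8) / 6 = 40/6 = 6.6667
  mean(Y) = (2 + 8 + 9 + 3 + 6 + 8) / 6 = 36/6 = 6
  x̄ = (6.6667, 6),  deviation x̄ - mu_0 = (6.6667, 6) - (2, 6) = (4.6667, 0).

Step 2 — sample covariance matrix, S[i,j] = (1/(n-1)) · Σ_k (x_{k,i} - mean_i) · (x_{k,j} - mean_j), divisor n-1 = 5:
  S[X,X] = ((-1.6667)·(-1.6667) + (-0.6667)·(-0.6667) + (2.3333)·(2.3333) + (-3.6667)·(-3.6667) + (2.3333)·(2.3333) + (1.3333)·(1.3333)) / 5 = 29.3333/5 = 5.8667
  S[X,Y] = ((-1.6667)·(-4) + (-0.6667)·(2) + (2.3333)·(3) + (-3.6667)·(-3) + (2.3333)·(0) + (1.3333)·(2)) / 5 = 26/5 = 5.2
  S[Y,Y] = ((-4)·(-4) + (2)·(2) + (3)·(3) + (-3)·(-3) + (0)·(0) + (2)·(2)) / 5 = 42/5 = 8.4
  S = [[5.8667, 5.2],
 [5.2, 8.4]].

Step 3 — invert S. det(S) = 5.8667·8.4 - (5.2)² = 22.24.
  S^{-1} = (1/det) · [[d, -b], [-b, a]] = [[0.3777, -0.2338],
 [-0.2338, 0.2638]].

Step 4 — quadratic form (x̄ - mu_0)^T · S^{-1} · (x̄ - mu_0):
  S^{-1} · (x̄ - mu_0) = (1.7626, -1.0911),
  (x̄ - mu_0)^T · [...] = (4.6667)·(1.7626) + (0)·(-1.0911) = 8.2254.

Step 5 — scale by n: T² = 6 · 8.2254 = 49.3525.

T² ≈ 49.3525


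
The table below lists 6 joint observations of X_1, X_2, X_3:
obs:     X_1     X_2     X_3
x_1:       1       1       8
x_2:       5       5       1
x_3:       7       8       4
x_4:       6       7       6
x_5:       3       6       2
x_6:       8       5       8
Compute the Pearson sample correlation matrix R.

Step 1 — column means:
  mean(X_1) = (1 + 5 + 7 + 6 + 3 + 8) / 6 = 30/6 = 5
  mean(X_2) = (1 + 5 + 8 + 7 + 6 + 5) / 6 = 32/6 = 5.3333
  mean(X_3) = (8 + 1 + 4 + 6 + 2 + 8) / 6 = 29/6 = 4.8333

Step 2 — sample variances and covariances s[i,j] = (1/(n-1)) · Σ_k (x_{k,i} - mean_i) · (x_{k,j} - mean_j), with n-1 = 5:
  s[X_1,X_1] = ((-4)·(-4) + (0)·(0) + (2)·(2) + (1)·(1) + (-2)·(-2) + (3)·(3)) / 5 = 34/5 = 6.8
  s[X_1,X_2] = ((-4)·(-4.3333) + (0)·(-0.3333) + (2)·(2.6667) + (1)·(1.6667) + (-2)·(0.6667) + (3)·(-0.3333)) / 5 = 22/5 = 4.4
  s[X_1,X_3] = ((-4)·(3.1667) + (0)·(-3.8333) + (2)·(-0.8333) + (1)·(1.1667) + (-2)·(-2.8333) + (3)·(3.1667)) / 5 = 2/5 = 0.4
  s[X_2,X_2] = ((-4.3333)·(-4.3333) + (-0.3333)·(-0.3333) + (2.6667)·(2.6667) + (1.6667)·(1.6667) + (0.6667)·(0.6667) + (-0.3333)·(-0.3333)) / 5 = 29.3333/5 = 5.8667
  s[X_2,X_3] = ((-4.3333)·(3.1667) + (-0.3333)·(-3.8333) + (2.6667)·(-0.8333) + (1.6667)·(1.1667) + (0.6667)·(-2.8333) + (-0.3333)·(3.1667)) / 5 = -15.6667/5 = -3.1333
  s[X_3,X_3] = ((3.1667)·(3.1667) + (-3.8333)·(-3.8333) + (-0.8333)·(-0.8333) + (1.1667)·(1.1667) + (-2.8333)·(-2.8333) + (3.1667)·(3.1667)) / 5 = 44.8333/5 = 8.9667
  Sample standard deviations s_i = √(s[i,i]):
  s(X_1) = √(6.8) = 2.6077
  s(X_2) = √(5.8667) = 2.4221
  s(X_3) = √(8.9667) = 2.9944

Step 3 — r_{ij} = s_{ij} / (s_i · s_j):
  r[X_1,X_1] = 1 (diagonal).
  r[X_1,X_2] = 4.4 / (2.6077 · 2.4221) = 4.4 / 6.3161 = 0.6966
  r[X_1,X_3] = 0.4 / (2.6077 · 2.9944) = 0.4 / 7.8085 = 0.0512
  r[X_2,X_2] = 1 (diagonal).
  r[X_2,X_3] = -3.1333 / (2.4221 · 2.9944) = -3.1333 / 7.2529 = -0.432
  r[X_3,X_3] = 1 (diagonal).

R is symmetric with unit diagonal. Assembling:

R = [[1, 0.6966, 0.0512],
 [0.6966, 1, -0.432],
 [0.0512, -0.432, 1]]


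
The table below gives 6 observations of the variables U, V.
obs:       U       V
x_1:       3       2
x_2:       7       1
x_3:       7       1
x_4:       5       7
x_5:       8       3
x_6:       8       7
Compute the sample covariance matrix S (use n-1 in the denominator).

Step 1 — column means:
  mean(U) = (3 + 7 + 7 + 5 + 8 + 8) / 6 = 38/6 = 6.3333
  mean(V) = (2 + 1 + 1 + 7 + 3 + 7) / 6 = 21/6 = 3.5

Step 2 — sample covariance S[i,j] = (1/(n-1)) · Σ_k (x_{k,i} - mean_i) · (x_{k,j} - mean_j), with n-1 = 5.
  S[U,U] = ((-3.3333)·(-3.3333) + (0.6667)·(0.6667) + (0.6667)·(0.6667) + (-1.3333)·(-1.3333) + (1.6667)·(1.6667) + (1.6667)·(1.6667)) / 5 = 19.3333/5 = 3.8667
  S[U,V] = ((-3.3333)·(-1.5) + (0.6667)·(-2.5) + (0.6667)·(-2.5) + (-1.3333)·(3.5) + (1.6667)·(-0.5) + (1.6667)·(3.5)) / 5 = 2/5 = 0.4
  S[V,V] = ((-1.5)·(-1.5) + (-2.5)·(-2.5) + (-2.5)·(-2.5) + (3.5)·(3.5) + (-0.5)·(-0.5) + (3.5)·(3.5)) / 5 = 39.5/5 = 7.9

S is symmetric (S[j,i] = S[i,j]). Assembling:

S = [[3.8667, 0.4],
 [0.4, 7.9]]


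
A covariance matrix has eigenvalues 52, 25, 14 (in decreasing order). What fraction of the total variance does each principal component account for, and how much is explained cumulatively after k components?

Step 1 — total variance = trace(Sigma) = Σ λ_i = 52 + 25 + 14 = 91.

Step 2 — fraction explained by component i = λ_i / Σ λ:
  PC1: 52/91 = 0.5714
  PC2: 25/91 = 0.2747
  PC3: 14/91 = 0.1538

Step 3 — cumulative fraction after k components = (λ_1 + ... + λ_k) / Σ λ:
  k = 1: 52/91 = 0.5714
  k = 2: (52 + 25)/91 = 77/91 = 0.8462
  k = 3: (52 + 25 + 14)/91 = 91/91 = 1

Summary (fraction, with percent):

explained: PC1 0.5714 (57.14%), PC2 0.2747 (27.47%), PC3 0.1538 (15.38%);  cumulative: 0.5714, 0.8462, 1


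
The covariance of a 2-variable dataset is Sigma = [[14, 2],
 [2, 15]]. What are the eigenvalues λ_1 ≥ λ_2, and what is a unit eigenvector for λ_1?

Step 1 — characteristic polynomial of 2×2 Sigma:
  det(Sigma - λI) = λ² - trace · λ + det = 0.
  trace = 14 + 15 = 29, det = 14·15 - (2)² = 206.
Step 2 — discriminant:
  Δ = trace² - 4·det = 841 - 824 = 17.
Step 3 — eigenvalues:
  λ = (trace ± √Δ)/2 = (29 ± 4.1231)/2,
  λ_1 = 16.5616,  λ_2 = 12.4384.

Step 4 — unit eigenvector for λ_1: solve (Sigma - λ_1 I)v = 0. First row:
  (14 - 16.5616)·v_x + (2)·v_y = 0, i.e. (-2.5616)·v_x + (2)·v_y = 0,
  so v ∝ (b, λ_1 - a) = (2, 2.5616) = u.
  ||u|| = √((2)² + (2.5616)²) = √(10.5616) ≈ 3.2499,
  v_1 = u/||u|| ≈ (0.6154, 0.7882) (||v_1|| = 1).

λ_1 = 16.5616,  λ_2 = 12.4384;  v_1 ≈ (0.6154, 0.7882)


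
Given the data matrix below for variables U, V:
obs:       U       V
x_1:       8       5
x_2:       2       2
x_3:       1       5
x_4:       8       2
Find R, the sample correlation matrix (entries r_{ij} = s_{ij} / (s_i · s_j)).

Step 1 — column means:
  mean(U) = (8 + 2 + 1 + 8) / 4 = 19/4 = 4.75
  mean(V) = (5 + 2 + 5 + 2) / 4 = 14/4 = 3.5

Step 2 — sample variances and covariances s[i,j] = (1/(n-1)) · Σ_k (x_{k,i} - mean_i) · (x_{k,j} - mean_j), with n-1 = 3:
  s[U,U] = ((3.25)·(3.25) + (-2.75)·(-2.75) + (-3.75)·(-3.75) + (3.25)·(3.25)) / 3 = 42.75/3 = 14.25
  s[U,V] = ((3.25)·(1.5) + (-2.75)·(-1.5) + (-3.75)·(1.5) + (3.25)·(-1.5)) / 3 = -1.5/3 = -0.5
  s[V,V] = ((1.5)·(1.5) + (-1.5)·(-1.5) + (1.5)·(1.5) + (-1.5)·(-1.5)) / 3 = 9/3 = 3
  Sample standard deviations s_i = √(s[i,i]):
  s(U) = √(14.25) = 3.7749
  s(V) = √(3) = 1.7321

Step 3 — r_{ij} = s_{ij} / (s_i · s_j):
  r[U,U] = 1 (diagonal).
  r[U,V] = -0.5 / (3.7749 · 1.7321) = -0.5 / 6.5383 = -0.0765
  r[V,V] = 1 (diagonal).

R is symmetric with unit diagonal. Assembling:

R = [[1, -0.0765],
 [-0.0765, 1]]


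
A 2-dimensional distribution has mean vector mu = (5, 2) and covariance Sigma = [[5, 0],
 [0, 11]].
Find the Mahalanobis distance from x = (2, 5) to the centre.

Step 1 — centre the observation: (x - mu) = (-3, 3).

Step 2 — invert Sigma. det(Sigma) = 5·11 - (0)² = 55.
  Sigma^{-1} = (1/det) · [[d, -b], [-b, a]] = [[0.2, 0],
 [0, 0.0909]].

Step 3 — form the quadratic (x - mu)^T · Sigma^{-1} · (x - mu):
  Sigma^{-1} · (x - mu) = (-0.6, 0.2727).
  (x - mu)^T · [Sigma^{-1} · (x - mu)] = (-3)·(-0.6) + (3)·(0.2727) = 2.6182.

Step 4 — take square root: d = √(2.6182) ≈ 1.6181.

d(x, mu) = √(2.6182) ≈ 1.6181


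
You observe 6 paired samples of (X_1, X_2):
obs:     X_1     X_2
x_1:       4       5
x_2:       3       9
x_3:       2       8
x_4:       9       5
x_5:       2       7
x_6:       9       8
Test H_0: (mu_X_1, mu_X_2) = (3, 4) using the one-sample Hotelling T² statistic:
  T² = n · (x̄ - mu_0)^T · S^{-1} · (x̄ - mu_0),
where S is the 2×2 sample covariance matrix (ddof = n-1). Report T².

Step 1 — sample mean vector:
  mean(X_1) = (4 + 3 + 2 + 9 + 2 + 9) / 6 = 29/6 = 4.8333
  mean(X_2) = (5 + 9 + 8 + 5 + 7 + 8) / 6 = 42/6 = 7
  x̄ = (4.8333, 7),  deviation x̄ - mu_0 = (4.8333, 7) - (3, 4) = (1.8333, 3).

Step 2 — sample covariance matrix, S[i,j] = (1/(n-1)) · Σ_k (x_{k,i} - mean_i) · (x_{k,j} - mean_j), divisor n-1 = 5:
  S[X_1,X_1] = ((-0.8333)·(-0.8333) + (-1.8333)·(-1.8333) + (-2.8333)·(-2.8333) + (4.1667)·(4.1667) + (-2.8333)·(-2.8333) + (4.1667)·(4.1667)) / 5 = 54.8333/5 = 10.9667
  S[X_1,X_2] = ((-0.8333)·(-2) + (-1.8333)·(2) + (-2.8333)·(1) + (4.1667)·(-2) + (-2.8333)·(0) + (4.1667)·(1)) / 5 = -9/5 = -1.8
  S[X_2,X_2] = ((-2)·(-2) + (2)·(2) + (1)·(1) + (-2)·(-2) + (0)·(0) + (1)·(1)) / 5 = 14/5 = 2.8
  S = [[10.9667, -1.8],
 [-1.8, 2.8]].

Step 3 — invert S. det(S) = 10.9667·2.8 - (-1.8)² = 27.4667.
  S^{-1} = (1/det) · [[d, -b], [-b, a]] = [[0.1019, 0.0655],
 [0.0655, 0.3993]].

Step 4 — quadratic form (x̄ - mu_0)^T · S^{-1} · (x̄ - mu_0):
  S^{-1} · (x̄ - mu_0) = (0.3835, 1.318),
  (x̄ - mu_0)^T · [...] = (1.8333)·(0.3835) + (3)·(1.318) = 4.657.

Step 5 — scale by n: T² = 6 · 4.657 = 27.9417.

T² ≈ 27.9417


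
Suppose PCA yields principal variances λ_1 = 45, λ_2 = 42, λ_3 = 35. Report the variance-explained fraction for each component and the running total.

Step 1 — total variance = trace(Sigma) = Σ λ_i = 45 + 42 + 35 = 122.

Step 2 — fraction explained by component i = λ_i / Σ λ:
  PC1: 45/122 = 0.3689
  PC2: 42/122 = 0.3443
  PC3: 35/122 = 0.2869

Step 3 — cumulative fraction after k components = (λ_1 + ... + λ_k) / Σ λ:
  k = 1: 45/122 = 0.3689
  k = 2: (45 + 42)/122 = 87/122 = 0.7131
  k = 3: (45 + 42 + 35)/122 = 122/122 = 1

Summary (fraction, with percent):

explained: PC1 0.3689 (36.89%), PC2 0.3443 (34.43%), PC3 0.2869 (28.69%);  cumulative: 0.3689, 0.7131, 1


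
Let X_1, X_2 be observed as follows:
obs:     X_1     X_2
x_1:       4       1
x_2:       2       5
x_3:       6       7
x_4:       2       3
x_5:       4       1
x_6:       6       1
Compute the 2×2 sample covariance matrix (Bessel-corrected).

Step 1 — column means:
  mean(X_1) = (4 + 2 + 6 + 2 + 4 + 6) / 6 = 24/6 = 4
  mean(X_2) = (1 + 5 + 7 + 3 + 1 + 1) / 6 = 18/6 = 3

Step 2 — sample covariance S[i,j] = (1/(n-1)) · Σ_k (x_{k,i} - mean_i) · (x_{k,j} - mean_j), with n-1 = 5.
  S[X_1,X_1] = ((0)·(0) + (-2)·(-2) + (2)·(2) + (-2)·(-2) + (0)·(0) + (2)·(2)) / 5 = 16/5 = 3.2
  S[X_1,X_2] = ((0)·(-2) + (-2)·(2) + (2)·(4) + (-2)·(0) + (0)·(-2) + (2)·(-2)) / 5 = 0/5 = 0
  S[X_2,X_2] = ((-2)·(-2) + (2)·(2) + (4)·(4) + (0)·(0) + (-2)·(-2) + (-2)·(-2)) / 5 = 32/5 = 6.4

S is symmetric (S[j,i] = S[i,j]). Assembling:

S = [[3.2, 0],
 [0, 6.4]]


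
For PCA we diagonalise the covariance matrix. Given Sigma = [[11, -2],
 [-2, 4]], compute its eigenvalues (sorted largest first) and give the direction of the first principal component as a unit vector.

Step 1 — characteristic polynomial of 2×2 Sigma:
  det(Sigma - λI) = λ² - trace · λ + det = 0.
  trace = 11 + 4 = 15, det = 11·4 - (-2)² = 40.
Step 2 — discriminant:
  Δ = trace² - 4·det = 225 - 160 = 65.
Step 3 — eigenvalues:
  λ = (trace ± √Δ)/2 = (15 ± 8.0623)/2,
  λ_1 = 11.5311,  λ_2 = 3.4689.

Step 4 — unit eigenvector for λ_1: solve (Sigma - λ_1 I)v = 0. First row:
  (11 - 11.5311)·v_x + (-2)·v_y = 0, i.e. (-0.5311)·v_x + (-2)·v_y = 0,
  so v ∝ (b, λ_1 - a) = (-2, 0.5311); multiply by -1 so the first entry is positive: u = (2, -0.5311).
  ||u|| = √((2)² + (-0.5311)²) = √(4.2821) ≈ 2.0693,
  v_1 = u/||u|| ≈ (0.9665, -0.2567) (||v_1|| = 1).

λ_1 = 11.5311,  λ_2 = 3.4689;  v_1 ≈ (0.9665, -0.2567)


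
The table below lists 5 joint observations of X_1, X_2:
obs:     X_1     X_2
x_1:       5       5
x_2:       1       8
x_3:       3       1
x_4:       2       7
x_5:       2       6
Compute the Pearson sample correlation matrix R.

Step 1 — column means:
  mean(X_1) = (5 + 1 + 3 + 2 + 2) / 5 = 13/5 = 2.6
  mean(X_2) = (5 + 8 + 1 + 7 + 6) / 5 = 27/5 = 5.4

Step 2 — sample variances and covariances s[i,j] = (1/(n-1)) · Σ_k (x_{k,i} - mean_i) · (x_{k,j} - mean_j), with n-1 = 4:
  s[X_1,X_1] = ((2.4)·(2.4) + (-1.6)·(-1.6) + (0.4)·(0.4) + (-0.6)·(-0.6) + (-0.6)·(-0.6)) / 4 = 9.2/4 = 2.3
  s[X_1,X_2] = ((2.4)·(-0.4) + (-1.6)·(2.6) + (0.4)·(-4.4) + (-0.6)·(1.6) + (-0.6)·(0.6)) / 4 = -8.2/4 = -2.05
  s[X_2,X_2] = ((-0.4)·(-0.4) + (2.6)·(2.6) + (-4.4)·(-4.4) + (1.6)·(1.6) + (0.6)·(0.6)) / 4 = 29.2/4 = 7.3
  Sample standard deviations s_i = √(s[i,i]):
  s(X_1) = √(2.3) = 1.5166
  s(X_2) = √(7.3) = 2.7019

Step 3 — r_{ij} = s_{ij} / (s_i · s_j):
  r[X_1,X_1] = 1 (diagonal).
  r[X_1,X_2] = -2.05 / (1.5166 · 2.7019) = -2.05 / 4.0976 = -0.5003
  r[X_2,X_2] = 1 (diagonal).

R is symmetric with unit diagonal. Assembling:

R = [[1, -0.5003],
 [-0.5003, 1]]


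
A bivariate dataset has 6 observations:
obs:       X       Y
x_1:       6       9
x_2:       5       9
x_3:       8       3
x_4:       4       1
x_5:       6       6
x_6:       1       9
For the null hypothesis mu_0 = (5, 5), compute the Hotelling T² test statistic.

Step 1 — sample mean vector:
  mean(X) = (6 + 5 + 8 + 4 + 6 + 1) / 6 = 30/6 = 5
  mean(Y) = (9 + 9 + 3 + 1 + 6 + 9) / 6 = 37/6 = 6.1667
  x̄ = (5, 6.1667),  deviation x̄ - mu_0 = (5, 6.1667) - (5, 5) = (0, 1.1667).

Step 2 — sample covariance matrix, S[i,j] = (1/(n-1)) · Σ_k (x_{k,i} - mean_i) · (x_{k,j} - mean_j), divisor n-1 = 5:
  S[X,X] = ((1)·(1) + (0)·(0) + (3)·(3) + (-1)·(-1) + (1)·(1) + (-4)·(-4)) / 5 = 28/5 = 5.6
  S[X,Y] = ((1)·(2.8333) + (0)·(2.8333) + (3)·(-3.1667) + (-1)·(-5.1667) + (1)·(-0.1667) + (-4)·(2.8333)) / 5 = -13/5 = -2.6
  S[Y,Y] = ((2.8333)·(2.8333) + (2.8333)·(2.8333) + (-3.1667)·(-3.1667) + (-5.1667)·(-5.1667) + (-0.1667)·(-0.1667) + (2.8333)·(2.8333)) / 5 = 60.8333/5 = 12.1667
  S = [[5.6, -2.6],
 [-2.6, 12.1667]].

Step 3 — invert S. det(S) = 5.6·12.1667 - (-2.6)² = 61.3733.
  S^{-1} = (1/det) · [[d, -b], [-b, a]] = [[0.1982, 0.0424],
 [0.0424, 0.0912]].

Step 4 — quadratic form (x̄ - mu_0)^T · S^{-1} · (x̄ - mu_0):
  S^{-1} · (x̄ - mu_0) = (0.0494, 0.1065),
  (x̄ - mu_0)^T · [...] = (0)·(0.0494) + (1.1667)·(0.1065) = 0.1242.

Step 5 — scale by n: T² = 6 · 0.1242 = 0.7452.

T² ≈ 0.7452


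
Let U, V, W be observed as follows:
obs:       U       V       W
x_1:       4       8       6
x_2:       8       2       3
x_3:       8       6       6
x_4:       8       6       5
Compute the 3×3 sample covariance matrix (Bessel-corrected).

Step 1 — column means:
  mean(U) = (4 + 8 + 8 + 8) / 4 = 28/4 = 7
  mean(V) = (8 + 2 + 6 + 6) / 4 = 22/4 = 5.5
  mean(W) = (6 + 3 + 6 + 5) / 4 = 20/4 = 5

Step 2 — sample covariance S[i,j] = (1/(n-1)) · Σ_k (x_{k,i} - mean_i) · (x_{k,j} - mean_j), with n-1 = 3.
  S[U,U] = ((-3)·(-3) + (1)·(1) + (1)·(1) + (1)·(1)) / 3 = 12/3 = 4
  S[U,V] = ((-3)·(2.5) + (1)·(-3.5) + (1)·(0.5) + (1)·(0.5)) / 3 = -10/3 = -3.3333
  S[U,W] = ((-3)·(1) + (1)·(-2) + (1)·(1) + (1)·(0)) / 3 = -4/3 = -1.3333
  S[V,V] = ((2.5)·(2.5) + (-3.5)·(-3.5) + (0.5)·(0.5) + (0.5)·(0.5)) / 3 = 19/3 = 6.3333
  S[V,W] = ((2.5)·(1) + (-3.5)·(-2) + (0.5)·(1) + (0.5)·(0)) / 3 = 10/3 = 3.3333
  S[W,W] = ((1)·(1) + (-2)·(-2) + (1)·(1) + (0)·(0)) / 3 = 6/3 = 2

S is symmetric (S[j,i] = S[i,j]). Assembling:

S = [[4, -3.3333, -1.3333],
 [-3.3333, 6.3333, 3.3333],
 [-1.3333, 3.3333, 2]]


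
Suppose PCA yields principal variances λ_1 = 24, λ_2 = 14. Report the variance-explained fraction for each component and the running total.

Step 1 — total variance = trace(Sigma) = Σ λ_i = 24 + 14 = 38.

Step 2 — fraction explained by component i = λ_i / Σ λ:
  PC1: 24/38 = 0.6316
  PC2: 14/38 = 0.3684

Step 3 — cumulative fraction after k components = (λ_1 + ... + λ_k) / Σ λ:
  k = 1: 24/38 = 0.6316
  k = 2: (24 + 14)/38 = 38/38 = 1

Summary (fraction, with percent):

explained: PC1 0.6316 (63.16%), PC2 0.3684 (36.84%);  cumulative: 0.6316, 1


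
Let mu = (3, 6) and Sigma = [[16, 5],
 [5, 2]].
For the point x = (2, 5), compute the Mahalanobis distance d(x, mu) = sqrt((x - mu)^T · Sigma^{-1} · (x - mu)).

Step 1 — centre the observation: (x - mu) = (-1, -1).

Step 2 — invert Sigma. det(Sigma) = 16·2 - (5)² = 7.
  Sigma^{-1} = (1/det) · [[d, -b], [-b, a]] = [[0.2857, -0.7143],
 [-0.7143, 2.2857]].

Step 3 — form the quadratic (x - mu)^T · Sigma^{-1} · (x - mu):
  Sigma^{-1} · (x - mu) = (0.4286, -1.5714).
  (x - mu)^T · [Sigma^{-1} · (x - mu)] = (-1)·(0.4286) + (-1)·(-1.5714) = 1.1429.

Step 4 — take square root: d = √(1.1429) ≈ 1.069.

d(x, mu) = √(1.1429) ≈ 1.069


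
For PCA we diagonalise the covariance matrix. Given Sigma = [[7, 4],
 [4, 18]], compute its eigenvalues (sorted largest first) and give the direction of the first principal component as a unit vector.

Step 1 — characteristic polynomial of 2×2 Sigma:
  det(Sigma - λI) = λ² - trace · λ + det = 0.
  trace = 7 + 18 = 25, det = 7·18 - (4)² = 110.
Step 2 — discriminant:
  Δ = trace² - 4·det = 625 - 440 = 185.
Step 3 — eigenvalues:
  λ = (trace ± √Δ)/2 = (25 ± 13.6015)/2,
  λ_1 = 19.3007,  λ_2 = 5.6993.

Step 4 — unit eigenvector for λ_1: solve (Sigma - λ_1 I)v = 0. First row:
  (7 - 19.3007)·v_x + (4)·v_y = 0, i.e. (-12.3007)·v_x + (4)·v_y = 0,
  so v ∝ (b, λ_1 - a) = (4, 12.3007) = u.
  ||u|| = √((4)² + (12.3007)²) = √(167.3081) ≈ 12.9348,
  v_1 = u/||u|| ≈ (0.3092, 0.951) (||v_1|| = 1).

λ_1 = 19.3007,  λ_2 = 5.6993;  v_1 ≈ (0.3092, 0.951)


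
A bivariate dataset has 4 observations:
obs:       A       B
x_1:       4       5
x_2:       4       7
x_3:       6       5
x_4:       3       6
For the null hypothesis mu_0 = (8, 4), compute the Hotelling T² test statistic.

Step 1 — sample mean vector:
  mean(A) = (4 + 4 + 6 + 3) / 4 = 17/4 = 4.25
  mean(B) = (5 + 7 + 5 + 6) / 4 = 23/4 = 5.75
  x̄ = (4.25, 5.75),  deviation x̄ - mu_0 = (4.25, 5.75) - (8, 4) = (-3.75, 1.75).

Step 2 — sample covariance matrix, S[i,j] = (1/(n-1)) · Σ_k (x_{k,i} - mean_i) · (x_{k,j} - mean_j), divisor n-1 = 3:
  S[A,A] = ((-0.25)·(-0.25) + (-0.25)·(-0.25) + (1.75)·(1.75) + (-1.25)·(-1.25)) / 3 = 4.75/3 = 1.5833
  S[A,B] = ((-0.25)·(-0.75) + (-0.25)·(1.25) + (1.75)·(-0.75) + (-1.25)·(0.25)) / 3 = -1.75/3 = -0.5833
  S[B,B] = ((-0.75)·(-0.75) + (1.25)·(1.25) + (-0.75)·(-0.75) + (0.25)·(0.25)) / 3 = 2.75/3 = 0.9167
  S = [[1.5833, -0.5833],
 [-0.5833, 0.9167]].

Step 3 — invert S. det(S) = 1.5833·0.9167 - (-0.5833)² = 1.1111.
  S^{-1} = (1/det) · [[d, -b], [-b, a]] = [[0.825, 0.525],
 [0.525, 1.425]].

Step 4 — quadratic form (x̄ - mu_0)^T · S^{-1} · (x̄ - mu_0):
  S^{-1} · (x̄ - mu_0) = (-2.175, 0.525),
  (x̄ - mu_0)^T · [...] = (-3.75)·(-2.175) + (1.75)·(0.525) = 9.075.

Step 5 — scale by n: T² = 4 · 9.075 = 36.3.

T² ≈ 36.3


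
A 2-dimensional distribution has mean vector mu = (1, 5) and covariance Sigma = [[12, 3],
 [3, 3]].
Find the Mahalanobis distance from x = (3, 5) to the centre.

Step 1 — centre the observation: (x - mu) = (2, 0).

Step 2 — invert Sigma. det(Sigma) = 12·3 - (3)² = 27.
  Sigma^{-1} = (1/det) · [[d, -b], [-b, a]] = [[0.1111, -0.1111],
 [-0.1111, 0.4444]].

Step 3 — form the quadratic (x - mu)^T · Sigma^{-1} · (x - mu):
  Sigma^{-1} · (x - mu) = (0.2222, -0.2222).
  (x - mu)^T · [Sigma^{-1} · (x - mu)] = (2)·(0.2222) + (0)·(-0.2222) = 0.4444.

Step 4 — take square root: d = √(0.4444) ≈ 0.6667.

d(x, mu) = √(0.4444) ≈ 0.6667


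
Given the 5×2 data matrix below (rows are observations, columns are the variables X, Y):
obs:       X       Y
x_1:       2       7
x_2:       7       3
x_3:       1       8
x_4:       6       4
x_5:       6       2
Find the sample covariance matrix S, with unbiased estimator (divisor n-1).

Step 1 — column means:
  mean(X) = (2 + 7 + 1 + 6 + 6) / 5 = 22/5 = 4.4
  mean(Y) = (7 + 3 + 8 + 4 + 2) / 5 = 24/5 = 4.8

Step 2 — sample covariance S[i,j] = (1/(n-1)) · Σ_k (x_{k,i} - mean_i) · (x_{k,j} - mean_j), with n-1 = 4.
  S[X,X] = ((-2.4)·(-2.4) + (2.6)·(2.6) + (-3.4)·(-3.4) + (1.6)·(1.6) + (1.6)·(1.6)) / 4 = 29.2/4 = 7.3
  S[X,Y] = ((-2.4)·(2.2) + (2.6)·(-1.8) + (-3.4)·(3.2) + (1.6)·(-0.8) + (1.6)·(-2.8)) / 4 = -26.6/4 = -6.65
  S[Y,Y] = ((2.2)·(2.2) + (-1.8)·(-1.8) + (3.2)·(3.2) + (-0.8)·(-0.8) + (-2.8)·(-2.8)) / 4 = 26.8/4 = 6.7

S is symmetric (S[j,i] = S[i,j]). Assembling:

S = [[7.3, -6.65],
 [-6.65, 6.7]]


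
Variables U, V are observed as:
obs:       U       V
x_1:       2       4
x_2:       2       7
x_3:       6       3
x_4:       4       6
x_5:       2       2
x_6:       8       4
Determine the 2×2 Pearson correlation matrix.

Step 1 — column means:
  mean(U) = (2 + 2 + 6 + 4 + 2 + 8) / 6 = 24/6 = 4
  mean(V) = (4 + 7 + 3 + 6 + 2 + 4) / 6 = 26/6 = 4.3333

Step 2 — sample variances and covariances s[i,j] = (1/(n-1)) · Σ_k (x_{k,i} - mean_i) · (x_{k,j} - mean_j), with n-1 = 5:
  s[U,U] = ((-2)·(-2) + (-2)·(-2) + (2)·(2) + (0)·(0) + (-2)·(-2) + (4)·(4)) / 5 = 32/5 = 6.4
  s[U,V] = ((-2)·(-0.3333) + (-2)·(2.6667) + (2)·(-1.3333) + (0)·(1.6667) + (-2)·(-2.3333) + (4)·(-0.3333)) / 5 = -4/5 = -0.8
  s[V,V] = ((-0.3333)·(-0.3333) + (2.6667)·(2.6667) + (-1.3333)·(-1.3333) + (1.6667)·(1.6667) + (-2.3333)·(-2.3333) + (-0.3333)·(-0.3333)) / 5 = 17.3333/5 = 3.4667
  Sample standard deviations s_i = √(s[i,i]):
  s(U) = √(6.4) = 2.5298
  s(V) = √(3.4667) = 1.8619

Step 3 — r_{ij} = s_{ij} / (s_i · s_j):
  r[U,U] = 1 (diagonal).
  r[U,V] = -0.8 / (2.5298 · 1.8619) = -0.8 / 4.7103 = -0.1698
  r[V,V] = 1 (diagonal).

R is symmetric with unit diagonal. Assembling:

R = [[1, -0.1698],
 [-0.1698, 1]]


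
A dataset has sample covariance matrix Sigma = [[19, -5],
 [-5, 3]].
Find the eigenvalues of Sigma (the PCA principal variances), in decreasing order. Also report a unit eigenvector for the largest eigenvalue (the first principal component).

Step 1 — characteristic polynomial of 2×2 Sigma:
  det(Sigma - λI) = λ² - trace · λ + det = 0.
  trace = 19 + 3 = 22, det = 19·3 - (-5)² = 32.
Step 2 — discriminant:
  Δ = trace² - 4·det = 484 - 128 = 356.
Step 3 — eigenvalues:
  λ = (trace ± √Δ)/2 = (22 ± 18.868)/2,
  λ_1 = 20.434,  λ_2 = 1.566.

Step 4 — unit eigenvector for λ_1: solve (Sigma - λ_1 I)v = 0. First row:
  (19 - 20.434)·v_x + (-5)·v_y = 0, i.e. (-1.434)·v_x + (-5)·v_y = 0,
  so v ∝ (b, λ_1 - a) = (-5, 1.434); multiply by -1 so the first entry is positive: u = (5, -1.434).
  ||u|| = √((5)² + (-1.434)²) = √(27.0563) ≈ 5.2016,
  v_1 = u/||u|| ≈ (0.9612, -0.2757) (||v_1|| = 1).

λ_1 = 20.434,  λ_2 = 1.566;  v_1 ≈ (0.9612, -0.2757)


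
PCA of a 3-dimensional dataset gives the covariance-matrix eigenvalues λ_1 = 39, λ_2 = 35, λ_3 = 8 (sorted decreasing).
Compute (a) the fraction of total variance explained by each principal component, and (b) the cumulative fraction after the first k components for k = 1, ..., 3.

Step 1 — total variance = trace(Sigma) = Σ λ_i = 39 + 35 + 8 = 82.

Step 2 — fraction explained by component i = λ_i / Σ λ:
  PC1: 39/82 = 0.4756
  PC2: 35/82 = 0.4268
  PC3: 8/82 = 0.0976

Step 3 — cumulative fraction after k components = (λ_1 + ... + λ_k) / Σ λ:
  k = 1: 39/82 = 0.4756
  k = 2: (39 + 35)/82 = 74/82 = 0.9024
  k = 3: (39 + 35 + 8)/82 = 82/82 = 1

Summary (fraction, with percent):

explained: PC1 0.4756 (47.56%), PC2 0.4268 (42.68%), PC3 0.0976 (9.76%);  cumulative: 0.4756, 0.9024, 1


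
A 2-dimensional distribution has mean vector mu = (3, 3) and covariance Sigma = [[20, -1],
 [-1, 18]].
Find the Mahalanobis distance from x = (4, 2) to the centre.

Step 1 — centre the observation: (x - mu) = (1, -1).

Step 2 — invert Sigma. det(Sigma) = 20·18 - (-1)² = 359.
  Sigma^{-1} = (1/det) · [[d, -b], [-b, a]] = [[0.0501, 0.0028],
 [0.0028, 0.0557]].

Step 3 — form the quadratic (x - mu)^T · Sigma^{-1} · (x - mu):
  Sigma^{-1} · (x - mu) = (0.0474, -0.0529).
  (x - mu)^T · [Sigma^{-1} · (x - mu)] = (1)·(0.0474) + (-1)·(-0.0529) = 0.1003.

Step 4 — take square root: d = √(0.1003) ≈ 0.3167.

d(x, mu) = √(0.1003) ≈ 0.3167


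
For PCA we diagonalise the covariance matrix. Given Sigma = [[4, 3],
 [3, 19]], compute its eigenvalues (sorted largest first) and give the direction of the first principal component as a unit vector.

Step 1 — characteristic polynomial of 2×2 Sigma:
  det(Sigma - λI) = λ² - trace · λ + det = 0.
  trace = 4 + 19 = 23, det = 4·19 - (3)² = 67.
Step 2 — discriminant:
  Δ = trace² - 4·det = 529 - 268 = 261.
Step 3 — eigenvalues:
  λ = (trace ± √Δ)/2 = (23 ± 16.1555)/2,
  λ_1 = 19.5777,  λ_2 = 3.4223.

Step 4 — unit eigenvector for λ_1: solve (Sigma - λ_1 I)v = 0. First row:
  (4 - 19.5777)·v_x + (3)·v_y = 0, i.e. (-15.5777)·v_x + (3)·v_y = 0,
  so v ∝ (b, λ_1 - a) = (3, 15.5777) = u.
  ||u|| = √((3)² + (15.5777)²) = √(251.6662) ≈ 15.864,
  v_1 = u/||u|| ≈ (0.1891, 0.982) (||v_1|| = 1).

λ_1 = 19.5777,  λ_2 = 3.4223;  v_1 ≈ (0.1891, 0.982)


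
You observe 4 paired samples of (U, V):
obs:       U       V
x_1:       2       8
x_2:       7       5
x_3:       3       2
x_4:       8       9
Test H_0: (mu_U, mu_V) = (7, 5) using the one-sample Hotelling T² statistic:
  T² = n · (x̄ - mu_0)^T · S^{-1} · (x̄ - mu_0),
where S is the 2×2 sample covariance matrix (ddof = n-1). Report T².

Step 1 — sample mean vector:
  mean(U) = (2 + 7 + 3 + 8) / 4 = 20/4 = 5
  mean(V) = (8 + 5 + 2 + 9) / 4 = 24/4 = 6
  x̄ = (5, 6),  deviation x̄ - mu_0 = (5, 6) - (7, 5) = (-2, 1).

Step 2 — sample covariance matrix, S[i,j] = (1/(n-1)) · Σ_k (x_{k,i} - mean_i) · (x_{k,j} - mean_j), divisor n-1 = 3:
  S[U,U] = ((-3)·(-3) + (2)·(2) + (-2)·(-2) + (3)·(3)) / 3 = 26/3 = 8.6667
  S[U,V] = ((-3)·(2) + (2)·(-1) + (-2)·(-4) + (3)·(3)) / 3 = 9/3 = 3
  S[V,V] = ((2)·(2) + (-1)·(-1) + (-4)·(-4) + (3)·(3)) / 3 = 30/3 = 10
  S = [[8.6667, 3],
 [3, 10]].

Step 3 — invert S. det(S) = 8.6667·10 - (3)² = 77.6667.
  S^{-1} = (1/det) · [[d, -b], [-b, a]] = [[0.1288, -0.0386],
 [-0.0386, 0.1116]].

Step 4 — quadratic form (x̄ - mu_0)^T · S^{-1} · (x̄ - mu_0):
  S^{-1} · (x̄ - mu_0) = (-0.2961, 0.1888),
  (x̄ - mu_0)^T · [...] = (-2)·(-0.2961) + (1)·(0.1888) = 0.7811.

Step 5 — scale by n: T² = 4 · 0.7811 = 3.1245.

T² ≈ 3.1245


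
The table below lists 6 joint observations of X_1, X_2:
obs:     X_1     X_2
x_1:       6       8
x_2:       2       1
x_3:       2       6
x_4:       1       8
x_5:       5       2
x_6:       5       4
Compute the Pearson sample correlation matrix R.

Step 1 — column means:
  mean(X_1) = (6 + 2 + 2 + 1 + 5 + 5) / 6 = 21/6 = 3.5
  mean(X_2) = (8 + 1 + 6 + 8 + 2 + 4) / 6 = 29/6 = 4.8333

Step 2 — sample variances and covariances s[i,j] = (1/(n-1)) · Σ_k (x_{k,i} - mean_i) · (x_{k,j} - mean_j), with n-1 = 5:
  s[X_1,X_1] = ((2.5)·(2.5) + (-1.5)·(-1.5) + (-1.5)·(-1.5) + (-2.5)·(-2.5) + (1.5)·(1.5) + (1.5)·(1.5)) / 5 = 21.5/5 = 4.3
  s[X_1,X_2] = ((2.5)·(3.1667) + (-1.5)·(-3.8333) + (-1.5)·(1.1667) + (-2.5)·(3.1667) + (1.5)·(-2.8333) + (1.5)·(-0.8333)) / 5 = -1.5/5 = -0.3
  s[X_2,X_2] = ((3.1667)·(3.1667) + (-3.8333)·(-3.8333) + (1.1667)·(1.1667) + (3.1667)·(3.1667) + (-2.8333)·(-2.8333) + (-0.8333)·(-0.8333)) / 5 = 44.8333/5 = 8.9667
  Sample standard deviations s_i = √(s[i,i]):
  s(X_1) = √(4.3) = 2.0736
  s(X_2) = √(8.9667) = 2.9944

Step 3 — r_{ij} = s_{ij} / (s_i · s_j):
  r[X_1,X_1] = 1 (diagonal).
  r[X_1,X_2] = -0.3 / (2.0736 · 2.9944) = -0.3 / 6.2094 = -0.0483
  r[X_2,X_2] = 1 (diagonal).

R is symmetric with unit diagonal. Assembling:

R = [[1, -0.0483],
 [-0.0483, 1]]


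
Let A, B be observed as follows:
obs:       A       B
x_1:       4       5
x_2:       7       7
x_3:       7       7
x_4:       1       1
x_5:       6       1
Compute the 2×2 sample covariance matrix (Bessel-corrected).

Step 1 — column means:
  mean(A) = (4 + 7 + 7 + 1 + 6) / 5 = 25/5 = 5
  mean(B) = (5 + 7 + 7 + 1 + 1) / 5 = 21/5 = 4.2

Step 2 — sample covariance S[i,j] = (1/(n-1)) · Σ_k (x_{k,i} - mean_i) · (x_{k,j} - mean_j), with n-1 = 4.
  S[A,A] = ((-1)·(-1) + (2)·(2) + (2)·(2) + (-4)·(-4) + (1)·(1)) / 4 = 26/4 = 6.5
  S[A,B] = ((-1)·(0.8) + (2)·(2.8) + (2)·(2.8) + (-4)·(-3.2) + (1)·(-3.2)) / 4 = 20/4 = 5
  S[B,B] = ((0.8)·(0.8) + (2.8)·(2.8) + (2.8)·(2.8) + (-3.2)·(-3.2) + (-3.2)·(-3.2)) / 4 = 36.8/4 = 9.2

S is symmetric (S[j,i] = S[i,j]). Assembling:

S = [[6.5, 5],
 [5, 9.2]]


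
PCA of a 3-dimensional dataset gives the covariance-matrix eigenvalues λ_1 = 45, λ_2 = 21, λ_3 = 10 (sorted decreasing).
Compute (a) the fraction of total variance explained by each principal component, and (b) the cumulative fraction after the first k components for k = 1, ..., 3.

Step 1 — total variance = trace(Sigma) = Σ λ_i = 45 + 21 + 10 = 76.

Step 2 — fraction explained by component i = λ_i / Σ λ:
  PC1: 45/76 = 0.5921
  PC2: 21/76 = 0.2763
  PC3: 10/76 = 0.1316

Step 3 — cumulative fraction after k components = (λ_1 + ... + λ_k) / Σ λ:
  k = 1: 45/76 = 0.5921
  k = 2: (45 + 21)/76 = 66/76 = 0.8684
  k = 3: (45 + 21 + 10)/76 = 76/76 = 1

Summary (fraction, with percent):

explained: PC1 0.5921 (59.21%), PC2 0.2763 (27.63%), PC3 0.1316 (13.16%);  cumulative: 0.5921, 0.8684, 1


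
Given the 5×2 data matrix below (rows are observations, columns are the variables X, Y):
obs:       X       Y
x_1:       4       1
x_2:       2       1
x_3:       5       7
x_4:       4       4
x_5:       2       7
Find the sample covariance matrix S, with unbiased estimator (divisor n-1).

Step 1 — column means:
  mean(X) = (4 + 2 + 5 + 4 + 2) / 5 = 17/5 = 3.4
  mean(Y) = (1 + 1 + 7 + 4 + 7) / 5 = 20/5 = 4

Step 2 — sample covariance S[i,j] = (1/(n-1)) · Σ_k (x_{k,i} - mean_i) · (x_{k,j} - mean_j), with n-1 = 4.
  S[X,X] = ((0.6)·(0.6) + (-1.4)·(-1.4) + (1.6)·(1.6) + (0.6)·(0.6) + (-1.4)·(-1.4)) / 4 = 7.2/4 = 1.8
  S[X,Y] = ((0.6)·(-3) + (-1.4)·(-3) + (1.6)·(3) + (0.6)·(0) + (-1.4)·(3)) / 4 = 3/4 = 0.75
  S[Y,Y] = ((-3)·(-3) + (-3)·(-3) + (3)·(3) + (0)·(0) + (3)·(3)) / 4 = 36/4 = 9

S is symmetric (S[j,i] = S[i,j]). Assembling:

S = [[1.8, 0.75],
 [0.75, 9]]


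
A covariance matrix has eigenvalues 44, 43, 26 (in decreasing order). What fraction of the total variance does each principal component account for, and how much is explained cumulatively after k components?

Step 1 — total variance = trace(Sigma) = Σ λ_i = 44 + 43 + 26 = 113.

Step 2 — fraction explained by component i = λ_i / Σ λ:
  PC1: 44/113 = 0.3894
  PC2: 43/113 = 0.3805
  PC3: 26/113 = 0.2301

Step 3 — cumulative fraction after k components = (λ_1 + ... + λ_k) / Σ λ:
  k = 1: 44/113 = 0.3894
  k = 2: (44 + 43)/113 = 87/113 = 0.7699
  k = 3: (44 + 43 + 26)/113 = 113/113 = 1

Summary (fraction, with percent):

explained: PC1 0.3894 (38.94%), PC2 0.3805 (38.05%), PC3 0.2301 (23.01%);  cumulative: 0.3894, 0.7699, 1


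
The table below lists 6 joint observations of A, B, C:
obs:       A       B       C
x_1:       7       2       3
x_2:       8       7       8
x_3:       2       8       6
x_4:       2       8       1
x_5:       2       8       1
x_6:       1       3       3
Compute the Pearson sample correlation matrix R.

Step 1 — column means:
  mean(A) = (7 + 8 + 2 + 2 + 2 + 1) / 6 = 22/6 = 3.6667
  mean(B) = (2 + 7 + 8 + 8 + 8 + 3) / 6 = 36/6 = 6
  mean(C) = (3 + 8 + 6 + 1 + 1 + 3) / 6 = 22/6 = 3.6667

Step 2 — sample variances and covariances s[i,j] = (1/(n-1)) · Σ_k (x_{k,i} - mean_i) · (x_{k,j} - mean_j), with n-1 = 5:
  s[A,A] = ((3.3333)·(3.3333) + (4.3333)·(4.3333) + (-1.6667)·(-1.6667) + (-1.6667)·(-1.6667) + (-1.6667)·(-1.6667) + (-2.6667)·(-2.6667)) / 5 = 45.3333/5 = 9.0667
  s[A,B] = ((3.3333)·(-4) + (4.3333)·(1) + (-1.6667)·(2) + (-1.6667)·(2) + (-1.6667)·(2) + (-2.6667)·(-3)) / 5 = -11/5 = -2.2
  s[A,C] = ((3.3333)·(-0.6667) + (4.3333)·(4.3333) + (-1.6667)·(2.3333) + (-1.6667)·(-2.6667) + (-1.6667)·(-2.6667) + (-2.6667)·(-0.6667)) / 5 = 23.3333/5 = 4.6667
  s[B,B] = ((-4)·(-4) + (1)·(1) + (2)·(2) + (2)·(2) + (2)·(2) + (-3)·(-3)) / 5 = 38/5 = 7.6
  s[B,C] = ((-4)·(-0.6667) + (1)·(4.3333) + (2)·(2.3333) + (2)·(-2.6667) + (2)·(-2.6667) + (-3)·(-0.6667)) / 5 = 3/5 = 0.6
  s[C,C] = ((-0.6667)·(-0.6667) + (4.3333)·(4.3333) + (2.3333)·(2.3333) + (-2.6667)·(-2.6667) + (-2.6667)·(-2.6667) + (-0.6667)·(-0.6667)) / 5 = 39.3333/5 = 7.8667
  Sample standard deviations s_i = √(s[i,i]):
  s(A) = √(9.0667) = 3.0111
  s(B) = √(7.6) = 2.7568
  s(C) = √(7.8667) = 2.8048

Step 3 — r_{ij} = s_{ij} / (s_i · s_j):
  r[A,A] = 1 (diagonal).
  r[A,B] = -2.2 / (3.0111 · 2.7568) = -2.2 / 8.301 = -0.265
  r[A,C] = 4.6667 / (3.0111 · 2.8048) = 4.6667 / 8.4454 = 0.5526
  r[B,B] = 1 (diagonal).
  r[B,C] = 0.6 / (2.7568 · 2.8048) = 0.6 / 7.7322 = 0.0776
  r[C,C] = 1 (diagonal).

R is symmetric with unit diagonal. Assembling:

R = [[1, -0.265, 0.5526],
 [-0.265, 1, 0.0776],
 [0.5526, 0.0776, 1]]


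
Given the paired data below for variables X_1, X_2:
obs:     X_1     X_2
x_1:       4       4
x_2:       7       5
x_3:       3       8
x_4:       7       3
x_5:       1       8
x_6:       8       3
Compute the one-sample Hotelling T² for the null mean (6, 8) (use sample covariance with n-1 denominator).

Step 1 — sample mean vector:
  mean(X_1) = (4 + 7 + 3 + 7 + 1 + 8) / 6 = 30/6 = 5
  mean(X_2) = (4 + 5 + 8 + 3 + 8 + 3) / 6 = 31/6 = 5.1667
  x̄ = (5, 5.1667),  deviation x̄ - mu_0 = (5, 5.1667) - (6, 8) = (-1, -2.8333).

Step 2 — sample covariance matrix, S[i,j] = (1/(n-1)) · Σ_k (x_{k,i} - mean_i) · (x_{k,j} - mean_j), divisor n-1 = 5:
  S[X_1,X_1] = ((-1)·(-1) + (2)·(2) + (-2)·(-2) + (2)·(2) + (-4)·(-4) + (3)·(3)) / 5 = 38/5 = 7.6
  S[X_1,X_2] = ((-1)·(-1.1667) + (2)·(-0.1667) + (-2)·(2.8333) + (2)·(-2.1667) + (-4)·(2.8333) + (3)·(-2.1667)) / 5 = -27/5 = -5.4
  S[X_2,X_2] = ((-1.1667)·(-1.1667) + (-0.1667)·(-0.1667) + (2.8333)·(2.8333) + (-2.1667)·(-2.1667) + (2.8333)·(2.8333) + (-2.1667)·(-2.1667)) / 5 = 26.8333/5 = 5.3667
  S = [[7.6, -5.4],
 [-5.4, 5.3667]].

Step 3 — invert S. det(S) = 7.6·5.3667 - (-5.4)² = 11.6267.
  S^{-1} = (1/det) · [[d, -b], [-b, a]] = [[0.4616, 0.4644],
 [0.4644, 0.6537]].

Step 4 — quadratic form (x̄ - mu_0)^T · S^{-1} · (x̄ - mu_0):
  S^{-1} · (x̄ - mu_0) = (-1.7775, -2.3165),
  (x̄ - mu_0)^T · [...] = (-1)·(-1.7775) + (-2.8333)·(-2.3165) = 8.341.

Step 5 — scale by n: T² = 6 · 8.341 = 50.0459.

T² ≈ 50.0459


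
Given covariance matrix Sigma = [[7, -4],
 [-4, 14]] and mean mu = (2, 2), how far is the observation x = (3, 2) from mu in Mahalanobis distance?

Step 1 — centre the observation: (x - mu) = (1, 0).

Step 2 — invert Sigma. det(Sigma) = 7·14 - (-4)² = 82.
  Sigma^{-1} = (1/det) · [[d, -b], [-b, a]] = [[0.1707, 0.0488],
 [0.0488, 0.0854]].

Step 3 — form the quadratic (x - mu)^T · Sigma^{-1} · (x - mu):
  Sigma^{-1} · (x - mu) = (0.1707, 0.0488).
  (x - mu)^T · [Sigma^{-1} · (x - mu)] = (1)·(0.1707) + (0)·(0.0488) = 0.1707.

Step 4 — take square root: d = √(0.1707) ≈ 0.4132.

d(x, mu) = √(0.1707) ≈ 0.4132
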